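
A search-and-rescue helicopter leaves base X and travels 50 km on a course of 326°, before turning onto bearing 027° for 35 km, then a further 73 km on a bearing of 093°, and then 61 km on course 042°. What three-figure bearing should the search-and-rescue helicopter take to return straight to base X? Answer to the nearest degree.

Leg 1 (326°, 50 km): east 50 sin 326° = -27.96, north 50 cos 326° = 41.45
Leg 2 (027°, 35 km): east 35 sin 27° = 15.89, north 35 cos 27° = 31.19
Leg 3 (093°, 73 km): east 73 sin 93° = 72.90, north 73 cos 93° = -3.82
Leg 4 (042°, 61 km): east 61 sin 42° = 40.82, north 61 cos 42° = 45.33
Net displacement: 101.65 east, 114.15 north. Direction back to start is (-101.65, -114.15): bearing = atan2(-101.65, -114.15) mod 360° = 221.68° ≈ 222°.

222°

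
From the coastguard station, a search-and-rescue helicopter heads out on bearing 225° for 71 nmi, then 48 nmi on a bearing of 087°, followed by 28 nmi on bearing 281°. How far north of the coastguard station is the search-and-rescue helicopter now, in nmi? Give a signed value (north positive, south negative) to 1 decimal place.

Leg 1 (225°, 71 nmi): east 71 sin 225° = -50.20, north 71 cos 225° = -50.20
Leg 2 (087°, 48 nmi): east 48 sin 87° = 47.93, north 48 cos 87° = 2.51
Leg 3 (281°, 28 nmi): east 28 sin 281° = -27.49, north 28 cos 281° = 5.34
Net north component: -42.35 nmi.

-42.3 nmi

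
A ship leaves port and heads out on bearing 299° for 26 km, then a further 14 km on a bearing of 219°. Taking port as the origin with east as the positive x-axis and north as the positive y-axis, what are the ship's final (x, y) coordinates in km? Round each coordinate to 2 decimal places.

Leg 1 (299°, 26 km): east 26 sin 299° = -22.74, north 26 cos 299° = 12.61
Leg 2 (219°, 14 km): east 14 sin 219° = -8.81, north 14 cos 219° = -10.88
Summing: -31.55 km east, 1.73 km north → (-31.55, 1.73).

(-31.55, 1.73)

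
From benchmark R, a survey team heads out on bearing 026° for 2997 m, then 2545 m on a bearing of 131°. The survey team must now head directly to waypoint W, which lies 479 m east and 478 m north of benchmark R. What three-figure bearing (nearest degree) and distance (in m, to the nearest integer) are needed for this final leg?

Leg 1 (026°, 2997 m): east 2997 sin 26° = 1313.80, north 2997 cos 26° = 2693.69
Leg 2 (131°, 2545 m): east 2545 sin 131° = 1920.74, north 2545 cos 131° = -1669.67
Current position: (3234.53, 1024.02). Target: (479, 478). Remaining: Δeast = -2755.53, Δnorth = -546.02.
Bearing = atan2(-2755.53, -546.02) mod 360° = 258.79°; distance = √((-2755.53)² + (-546.02)²) = 2809.110 m.

259°, 2809 m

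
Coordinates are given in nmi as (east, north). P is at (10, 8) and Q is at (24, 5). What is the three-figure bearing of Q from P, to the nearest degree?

Δeast = 24 − 10 = 14.00; Δnorth = 5 − 8 = -3.00.
Bearing = atan2(Δeast, Δnorth) mod 360° = 102.09° ≈ 102°.

102°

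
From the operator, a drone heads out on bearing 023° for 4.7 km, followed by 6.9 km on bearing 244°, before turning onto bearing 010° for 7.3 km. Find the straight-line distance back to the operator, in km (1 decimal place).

9.0 km

Leg 1 (023°, 4.7 km): east 4.7 sin 23° = 1.84, north 4.7 cos 23° = 4.33
Leg 2 (244°, 6.9 km): east 6.9 sin 244° = -6.20, north 6.9 cos 244° = -3.02
Leg 3 (010°, 7.3 km): east 7.3 sin 10° = 1.27, north 7.3 cos 10° = 7.19
Net: -3.10 east, 8.49 north. Distance = √((-3.10)² + (8.49)²) = 9.038 km.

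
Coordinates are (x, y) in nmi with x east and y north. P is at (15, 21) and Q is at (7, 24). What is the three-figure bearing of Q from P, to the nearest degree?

Δeast = 7 − 15 = -8.00; Δnorth = 24 − 21 = 3.00.
Bearing = atan2(Δeast, Δnorth) mod 360° = 290.56° ≈ 291°.

291°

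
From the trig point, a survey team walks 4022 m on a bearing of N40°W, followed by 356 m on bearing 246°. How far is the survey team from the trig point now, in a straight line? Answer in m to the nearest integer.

4134 m

Leg 1 (N40°W, 4022 m): east 4022 sin 320° = -2585.29, north 4022 cos 320° = 3081.03
Leg 2 (246°, 356 m): east 356 sin 246° = -325.22, north 356 cos 246° = -144.80
Net: -2910.51 east, 2936.23 north. Distance = √((-2910.51)² + (2936.23)²) = 4134.314 m.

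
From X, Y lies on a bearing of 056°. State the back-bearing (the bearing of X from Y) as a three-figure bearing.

236°

Back-bearing = 056° + 180° = 236°.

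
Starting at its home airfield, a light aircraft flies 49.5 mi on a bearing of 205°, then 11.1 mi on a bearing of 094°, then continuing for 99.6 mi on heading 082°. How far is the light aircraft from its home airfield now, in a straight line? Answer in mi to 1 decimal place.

94.3 mi

Leg 1 (205°, 49.5 mi): east 49.5 sin 205° = -20.92, north 49.5 cos 205° = -44.86
Leg 2 (094°, 11.1 mi): east 11.1 sin 94° = 11.07, north 11.1 cos 94° = -0.77
Leg 3 (082°, 99.6 mi): east 99.6 sin 82° = 98.63, north 99.6 cos 82° = 13.86
Net: 88.78 east, -31.77 north. Distance = √((88.78)² + (-31.77)²) = 94.299 mi.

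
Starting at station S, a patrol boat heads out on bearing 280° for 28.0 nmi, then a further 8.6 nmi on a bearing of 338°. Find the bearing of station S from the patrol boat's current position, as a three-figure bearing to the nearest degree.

113°

Leg 1 (280°, 28.0 nmi): east 28.0 sin 280° = -27.57, north 28.0 cos 280° = 4.86
Leg 2 (338°, 8.6 nmi): east 8.6 sin 338° = -3.22, north 8.6 cos 338° = 7.97
Net displacement: -30.80 east, 12.84 north. Direction back to start is (30.80, -12.84): bearing = atan2(30.80, -12.84) mod 360° = 112.63° ≈ 113°.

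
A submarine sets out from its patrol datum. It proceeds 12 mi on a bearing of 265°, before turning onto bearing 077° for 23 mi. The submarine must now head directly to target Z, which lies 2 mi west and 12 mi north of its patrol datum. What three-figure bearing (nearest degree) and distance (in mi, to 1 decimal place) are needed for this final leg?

Leg 1 (265°, 12 mi): east 12 sin 265° = -11.95, north 12 cos 265° = -1.05
Leg 2 (077°, 23 mi): east 23 sin 77° = 22.41, north 23 cos 77° = 5.17
Current position: (10.46, 4.13). Target: (-2, 12). Remaining: Δeast = -12.46, Δnorth = 7.87.
Bearing = atan2(-12.46, 7.87) mod 360° = 302.29°; distance = √((-12.46)² + (7.87)²) = 14.735 mi.

302°, 14.7 mi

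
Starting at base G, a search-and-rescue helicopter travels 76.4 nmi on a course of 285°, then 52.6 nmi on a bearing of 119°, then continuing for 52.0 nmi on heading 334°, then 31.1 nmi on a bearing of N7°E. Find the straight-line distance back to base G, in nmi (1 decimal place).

Leg 1 (285°, 76.4 nmi): east 76.4 sin 285° = -73.80, north 76.4 cos 285° = 19.77
Leg 2 (119°, 52.6 nmi): east 52.6 sin 119° = 46.00, north 52.6 cos 119° = -25.50
Leg 3 (334°, 52.0 nmi): east 52.0 sin 334° = -22.80, north 52.0 cos 334° = 46.74
Leg 4 (N7°E, 31.1 nmi): east 31.1 sin 7° = 3.79, north 31.1 cos 7° = 30.87
Net: -46.80 east, 71.88 north. Distance = √((-46.80)² + (71.88)²) = 85.770 nmi.

85.8 nmi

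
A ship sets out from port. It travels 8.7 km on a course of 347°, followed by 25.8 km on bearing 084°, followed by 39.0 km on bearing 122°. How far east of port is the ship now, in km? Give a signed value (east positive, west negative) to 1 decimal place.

56.8 km

Leg 1 (347°, 8.7 km): east 8.7 sin 347° = -1.96, north 8.7 cos 347° = 8.48
Leg 2 (084°, 25.8 km): east 25.8 sin 84° = 25.66, north 25.8 cos 84° = 2.70
Leg 3 (122°, 39.0 km): east 39.0 sin 122° = 33.07, north 39.0 cos 122° = -20.67
Net east component: 56.78 km.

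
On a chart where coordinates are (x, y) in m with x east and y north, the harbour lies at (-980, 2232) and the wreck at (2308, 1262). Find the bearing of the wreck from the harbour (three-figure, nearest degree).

106°

Δeast = 2308 − -980 = 3288.00; Δnorth = 1262 − 2232 = -970.00.
Bearing = atan2(Δeast, Δnorth) mod 360° = 106.44° ≈ 106°.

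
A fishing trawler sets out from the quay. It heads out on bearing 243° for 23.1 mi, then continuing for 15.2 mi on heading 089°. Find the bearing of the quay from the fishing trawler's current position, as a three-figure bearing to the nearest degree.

Leg 1 (243°, 23.1 mi): east 23.1 sin 243° = -20.58, north 23.1 cos 243° = -10.49
Leg 2 (089°, 15.2 mi): east 15.2 sin 89° = 15.20, north 15.2 cos 89° = 0.27
Net displacement: -5.38 east, -10.22 north. Direction back to start is (5.38, 10.22): bearing = atan2(5.38, 10.22) mod 360° = 27.78° ≈ 028°.

028°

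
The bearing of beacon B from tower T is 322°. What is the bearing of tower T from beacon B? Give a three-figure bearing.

142°

Back-bearing = 322° − 180° = 142°.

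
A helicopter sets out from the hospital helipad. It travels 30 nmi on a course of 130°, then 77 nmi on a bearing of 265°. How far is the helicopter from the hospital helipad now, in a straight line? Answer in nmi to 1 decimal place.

Leg 1 (130°, 30 nmi): east 30 sin 130° = 22.98, north 30 cos 130° = -19.28
Leg 2 (265°, 77 nmi): east 77 sin 265° = -76.71, north 77 cos 265° = -6.71
Net: -53.73 east, -25.99 north. Distance = √((-53.73)² + (-25.99)²) = 59.684 nmi.

59.7 nmi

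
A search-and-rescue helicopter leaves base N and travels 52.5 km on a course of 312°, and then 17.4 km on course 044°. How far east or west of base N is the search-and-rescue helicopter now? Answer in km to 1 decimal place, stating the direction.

Leg 1 (312°, 52.5 km): east 52.5 sin 312° = -39.02, north 52.5 cos 312° = 35.13
Leg 2 (044°, 17.4 km): east 17.4 sin 44° = 12.09, north 17.4 cos 44° = 12.52
Net east component: -26.93 km.

26.9 km west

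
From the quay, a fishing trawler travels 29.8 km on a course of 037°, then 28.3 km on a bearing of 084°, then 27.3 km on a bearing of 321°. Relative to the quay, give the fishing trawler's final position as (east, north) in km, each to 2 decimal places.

Leg 1 (037°, 29.8 km): east 29.8 sin 37° = 17.93, north 29.8 cos 37° = 23.80
Leg 2 (084°, 28.3 km): east 28.3 sin 84° = 28.14, north 28.3 cos 84° = 2.96
Leg 3 (321°, 27.3 km): east 27.3 sin 321° = -17.18, north 27.3 cos 321° = 21.22
Summing: 28.90 km east, 47.97 km north → (28.90, 47.97).

(28.90, 47.97)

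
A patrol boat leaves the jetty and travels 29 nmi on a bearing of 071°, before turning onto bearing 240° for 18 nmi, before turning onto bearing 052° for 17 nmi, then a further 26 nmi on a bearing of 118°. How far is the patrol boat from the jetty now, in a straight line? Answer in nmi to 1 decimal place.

48.2 nmi

Leg 1 (071°, 29 nmi): east 29 sin 71° = 27.42, north 29 cos 71° = 9.44
Leg 2 (240°, 18 nmi): east 18 sin 240° = -15.59, north 18 cos 240° = -9.00
Leg 3 (052°, 17 nmi): east 17 sin 52° = 13.40, north 17 cos 52° = 10.47
Leg 4 (118°, 26 nmi): east 26 sin 118° = 22.96, north 26 cos 118° = -12.21
Net: 48.18 east, -1.30 north. Distance = √((48.18)² + (-1.30)²) = 48.202 nmi.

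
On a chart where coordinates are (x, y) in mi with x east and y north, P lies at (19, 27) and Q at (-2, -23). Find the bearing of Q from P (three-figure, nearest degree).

203°

Δeast = -2 − 19 = -21.00; Δnorth = -23 − 27 = -50.00.
Bearing = atan2(Δeast, Δnorth) mod 360° = 202.78° ≈ 203°.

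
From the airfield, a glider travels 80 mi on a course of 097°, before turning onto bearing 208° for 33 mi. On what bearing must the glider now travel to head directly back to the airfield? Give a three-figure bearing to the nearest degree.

301°

Leg 1 (097°, 80 mi): east 80 sin 97° = 79.40, north 80 cos 97° = -9.75
Leg 2 (208°, 33 mi): east 33 sin 208° = -15.49, north 33 cos 208° = -29.14
Net displacement: 63.91 east, -38.89 north. Direction back to start is (-63.91, 38.89): bearing = atan2(-63.91, 38.89) mod 360° = 301.32° ≈ 301°.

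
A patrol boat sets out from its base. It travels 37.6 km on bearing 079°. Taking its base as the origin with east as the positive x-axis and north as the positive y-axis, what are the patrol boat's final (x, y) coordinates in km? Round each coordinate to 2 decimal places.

(36.91, 7.17)

Leg 1 (079°, 37.6 km): east 37.6 sin 79° = 36.91, north 37.6 cos 79° = 7.17
Summing: 36.91 km east, 7.17 km north → (36.91, 7.17).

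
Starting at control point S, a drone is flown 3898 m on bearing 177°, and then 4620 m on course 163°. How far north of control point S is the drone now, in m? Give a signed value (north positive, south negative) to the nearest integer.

Leg 1 (177°, 3898 m): east 3898 sin 177° = 204.01, north 3898 cos 177° = -3892.66
Leg 2 (163°, 4620 m): east 4620 sin 163° = 1350.76, north 4620 cos 163° = -4418.13
Net north component: -8310.79 m.

-8311 m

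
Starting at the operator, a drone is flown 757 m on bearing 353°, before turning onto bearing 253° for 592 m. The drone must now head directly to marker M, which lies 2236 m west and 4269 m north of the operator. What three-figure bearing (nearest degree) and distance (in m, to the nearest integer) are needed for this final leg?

Leg 1 (353°, 757 m): east 757 sin 353° = -92.26, north 757 cos 353° = 751.36
Leg 2 (253°, 592 m): east 592 sin 253° = -566.13, north 592 cos 253° = -173.08
Current position: (-658.39, 578.27). Target: (-2236, 4269). Remaining: Δeast = -1577.61, Δnorth = 3690.73.
Bearing = atan2(-1577.61, 3690.73) mod 360° = 336.86°; distance = √((-1577.61)² + (3690.73)²) = 4013.767 m.

337°, 4014 m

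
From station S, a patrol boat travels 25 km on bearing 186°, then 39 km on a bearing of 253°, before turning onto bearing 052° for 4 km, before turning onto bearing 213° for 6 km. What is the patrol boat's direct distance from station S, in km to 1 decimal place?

55.8 km

Leg 1 (186°, 25 km): east 25 sin 186° = -2.61, north 25 cos 186° = -24.86
Leg 2 (253°, 39 km): east 39 sin 253° = -37.30, north 39 cos 253° = -11.40
Leg 3 (052°, 4 km): east 4 sin 52° = 3.15, north 4 cos 52° = 2.46
Leg 4 (213°, 6 km): east 6 sin 213° = -3.27, north 6 cos 213° = -5.03
Net: -40.02 east, -38.83 north. Distance = √((-40.02)² + (-38.83)²) = 55.769 km.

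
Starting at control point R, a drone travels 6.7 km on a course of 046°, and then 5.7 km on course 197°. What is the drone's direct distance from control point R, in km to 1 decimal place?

3.3 km

Leg 1 (046°, 6.7 km): east 6.7 sin 46° = 4.82, north 6.7 cos 46° = 4.65
Leg 2 (197°, 5.7 km): east 5.7 sin 197° = -1.67, north 5.7 cos 197° = -5.45
Net: 3.15 east, -0.80 north. Distance = √((3.15)² + (-0.80)²) = 3.252 km.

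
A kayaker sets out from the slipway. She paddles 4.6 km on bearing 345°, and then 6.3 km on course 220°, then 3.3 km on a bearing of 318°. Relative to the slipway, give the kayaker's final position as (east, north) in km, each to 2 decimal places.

(-7.45, 2.07)

Leg 1 (345°, 4.6 km): east 4.6 sin 345° = -1.19, north 4.6 cos 345° = 4.44
Leg 2 (220°, 6.3 km): east 6.3 sin 220° = -4.05, north 6.3 cos 220° = -4.83
Leg 3 (318°, 3.3 km): east 3.3 sin 318° = -2.21, north 3.3 cos 318° = 2.45
Summing: -7.45 km east, 2.07 km north → (-7.45, 2.07).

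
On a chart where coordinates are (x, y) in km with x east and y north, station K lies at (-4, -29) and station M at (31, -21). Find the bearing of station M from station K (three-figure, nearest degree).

Δeast = 31 − -4 = 35.00; Δnorth = -21 − -29 = 8.00.
Bearing = atan2(Δeast, Δnorth) mod 360° = 77.12° ≈ 077°.

077°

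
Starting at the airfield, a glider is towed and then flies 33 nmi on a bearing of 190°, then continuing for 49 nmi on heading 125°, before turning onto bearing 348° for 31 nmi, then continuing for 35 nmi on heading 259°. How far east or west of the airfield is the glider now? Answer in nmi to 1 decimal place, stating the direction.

Leg 1 (190°, 33 nmi): east 33 sin 190° = -5.73, north 33 cos 190° = -32.50
Leg 2 (125°, 49 nmi): east 49 sin 125° = 40.14, north 49 cos 125° = -28.11
Leg 3 (348°, 31 nmi): east 31 sin 348° = -6.45, north 31 cos 348° = 30.32
Leg 4 (259°, 35 nmi): east 35 sin 259° = -34.36, north 35 cos 259° = -6.68
Net east component: -6.39 nmi.

6.4 nmi west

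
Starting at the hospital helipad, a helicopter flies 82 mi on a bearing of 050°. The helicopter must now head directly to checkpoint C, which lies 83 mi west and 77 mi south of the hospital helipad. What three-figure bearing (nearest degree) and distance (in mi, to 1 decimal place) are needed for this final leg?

228°, 195.2 mi

Leg 1 (050°, 82 mi): east 82 sin 50° = 62.82, north 82 cos 50° = 52.71
Current position: (62.82, 52.71). Target: (-83, -77). Remaining: Δeast = -145.82, Δnorth = -129.71.
Bearing = atan2(-145.82, -129.71) mod 360° = 228.35°; distance = √((-145.82)² + (-129.71)²) = 195.158 mi.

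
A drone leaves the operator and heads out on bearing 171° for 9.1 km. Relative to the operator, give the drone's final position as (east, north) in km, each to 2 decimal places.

(1.42, -8.99)

Leg 1 (171°, 9.1 km): east 9.1 sin 171° = 1.42, north 9.1 cos 171° = -8.99
Summing: 1.42 km east, -8.99 km north → (1.42, -8.99).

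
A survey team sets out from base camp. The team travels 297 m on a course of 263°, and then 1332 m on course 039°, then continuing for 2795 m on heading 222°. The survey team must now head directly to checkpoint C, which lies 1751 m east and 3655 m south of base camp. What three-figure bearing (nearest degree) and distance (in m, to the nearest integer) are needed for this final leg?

130°, 4014 m

Leg 1 (263°, 297 m): east 297 sin 263° = -294.79, north 297 cos 263° = -36.20
Leg 2 (039°, 1332 m): east 1332 sin 39° = 838.25, north 1332 cos 39° = 1035.16
Leg 3 (222°, 2795 m): east 2795 sin 222° = -1870.22, north 2795 cos 222° = -2077.09
Current position: (-1326.75, -1078.13). Target: (1751, -3655). Remaining: Δeast = 3077.75, Δnorth = -2576.87.
Bearing = atan2(3077.75, -2576.87) mod 360° = 129.94°; distance = √((3077.75)² + (-2576.87)²) = 4014.079 m.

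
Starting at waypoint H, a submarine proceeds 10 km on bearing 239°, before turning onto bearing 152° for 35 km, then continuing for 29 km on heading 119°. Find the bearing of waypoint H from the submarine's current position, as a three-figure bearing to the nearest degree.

Leg 1 (239°, 10 km): east 10 sin 239° = -8.57, north 10 cos 239° = -5.15
Leg 2 (152°, 35 km): east 35 sin 152° = 16.43, north 35 cos 152° = -30.90
Leg 3 (119°, 29 km): east 29 sin 119° = 25.36, north 29 cos 119° = -14.06
Net displacement: 33.22 east, -50.11 north. Direction back to start is (-33.22, 50.11): bearing = atan2(-33.22, 50.11) mod 360° = 326.46° ≈ 326°.

326°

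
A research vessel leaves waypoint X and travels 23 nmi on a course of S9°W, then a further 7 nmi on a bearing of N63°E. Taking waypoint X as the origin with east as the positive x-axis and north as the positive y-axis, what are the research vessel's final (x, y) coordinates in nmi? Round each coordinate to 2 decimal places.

Leg 1 (S9°W, 23 nmi): east 23 sin 189° = -3.60, north 23 cos 189° = -22.72
Leg 2 (N63°E, 7 nmi): east 7 sin 63° = 6.24, north 7 cos 63° = 3.18
Summing: 2.64 nmi east, -19.54 nmi north → (2.64, -19.54).

(2.64, -19.54)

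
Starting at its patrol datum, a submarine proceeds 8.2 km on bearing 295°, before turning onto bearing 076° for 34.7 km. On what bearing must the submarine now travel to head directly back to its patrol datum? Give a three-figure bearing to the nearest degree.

Leg 1 (295°, 8.2 km): east 8.2 sin 295° = -7.43, north 8.2 cos 295° = 3.47
Leg 2 (076°, 34.7 km): east 34.7 sin 76° = 33.67, north 34.7 cos 76° = 8.39
Net displacement: 26.24 east, 11.86 north. Direction back to start is (-26.24, -11.86): bearing = atan2(-26.24, -11.86) mod 360° = 245.68° ≈ 246°.

246°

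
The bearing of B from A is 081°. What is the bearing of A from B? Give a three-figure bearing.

Back-bearing = 081° + 180° = 261°.

261°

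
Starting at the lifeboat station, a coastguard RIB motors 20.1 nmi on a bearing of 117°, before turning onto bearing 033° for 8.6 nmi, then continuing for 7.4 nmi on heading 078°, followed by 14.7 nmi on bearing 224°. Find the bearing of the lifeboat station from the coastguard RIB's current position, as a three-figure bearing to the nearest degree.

Leg 1 (117°, 20.1 nmi): east 20.1 sin 117° = 17.91, north 20.1 cos 117° = -9.13
Leg 2 (033°, 8.6 nmi): east 8.6 sin 33° = 4.68, north 8.6 cos 33° = 7.21
Leg 3 (078°, 7.4 nmi): east 7.4 sin 78° = 7.24, north 7.4 cos 78° = 1.54
Leg 4 (224°, 14.7 nmi): east 14.7 sin 224° = -10.21, north 14.7 cos 224° = -10.57
Net displacement: 19.62 east, -10.95 north. Direction back to start is (-19.62, 10.95): bearing = atan2(-19.62, 10.95) mod 360° = 299.16° ≈ 299°.

299°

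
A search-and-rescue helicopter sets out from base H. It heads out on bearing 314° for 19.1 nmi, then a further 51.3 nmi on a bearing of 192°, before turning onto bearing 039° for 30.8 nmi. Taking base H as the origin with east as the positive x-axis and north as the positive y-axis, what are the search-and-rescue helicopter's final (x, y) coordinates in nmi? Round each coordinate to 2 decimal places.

(-5.02, -12.97)

Leg 1 (314°, 19.1 nmi): east 19.1 sin 314° = -13.74, north 19.1 cos 314° = 13.27
Leg 2 (192°, 51.3 nmi): east 51.3 sin 192° = -10.67, north 51.3 cos 192° = -50.18
Leg 3 (039°, 30.8 nmi): east 30.8 sin 39° = 19.38, north 30.8 cos 39° = 23.94
Summing: -5.02 nmi east, -12.97 nmi north → (-5.02, -12.97).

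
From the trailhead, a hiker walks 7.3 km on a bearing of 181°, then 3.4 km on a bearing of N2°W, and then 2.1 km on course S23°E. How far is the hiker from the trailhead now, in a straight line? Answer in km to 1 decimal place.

Leg 1 (181°, 7.3 km): east 7.3 sin 181° = -0.13, north 7.3 cos 181° = -7.30
Leg 2 (N2°W, 3.4 km): east 3.4 sin 358° = -0.12, north 3.4 cos 358° = 3.40
Leg 3 (S23°E, 2.1 km): east 2.1 sin 157° = 0.82, north 2.1 cos 157° = -1.93
Net: 0.57 east, -5.83 north. Distance = √((0.57)² + (-5.83)²) = 5.862 km.

5.9 km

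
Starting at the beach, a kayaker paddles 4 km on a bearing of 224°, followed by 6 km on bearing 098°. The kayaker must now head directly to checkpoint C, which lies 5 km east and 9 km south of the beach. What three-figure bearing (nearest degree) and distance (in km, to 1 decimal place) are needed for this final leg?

161°, 5.6 km

Leg 1 (224°, 4 km): east 4 sin 224° = -2.78, north 4 cos 224° = -2.88
Leg 2 (098°, 6 km): east 6 sin 98° = 5.94, north 6 cos 98° = -0.84
Current position: (3.16, -3.71). Target: (5, -9). Remaining: Δeast = 1.84, Δnorth = -5.29.
Bearing = atan2(1.84, -5.29) mod 360° = 160.84°; distance = √((1.84)² + (-5.29)²) = 5.598 km.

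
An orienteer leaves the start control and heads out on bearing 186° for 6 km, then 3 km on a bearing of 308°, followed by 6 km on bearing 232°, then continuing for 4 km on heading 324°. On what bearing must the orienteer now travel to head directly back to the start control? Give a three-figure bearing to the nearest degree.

066°

Leg 1 (186°, 6 km): east 6 sin 186° = -0.63, north 6 cos 186° = -5.97
Leg 2 (308°, 3 km): east 3 sin 308° = -2.36, north 3 cos 308° = 1.85
Leg 3 (232°, 6 km): east 6 sin 232° = -4.73, north 6 cos 232° = -3.69
Leg 4 (324°, 4 km): east 4 sin 324° = -2.35, north 4 cos 324° = 3.24
Net displacement: -10.07 east, -4.58 north. Direction back to start is (10.07, 4.58): bearing = atan2(10.07, 4.58) mod 360° = 65.55° ≈ 066°.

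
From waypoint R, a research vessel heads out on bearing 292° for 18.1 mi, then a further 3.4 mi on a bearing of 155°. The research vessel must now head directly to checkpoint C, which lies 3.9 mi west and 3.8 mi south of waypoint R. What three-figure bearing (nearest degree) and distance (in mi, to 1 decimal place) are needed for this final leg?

Leg 1 (292°, 18.1 mi): east 18.1 sin 292° = -16.78, north 18.1 cos 292° = 6.78
Leg 2 (155°, 3.4 mi): east 3.4 sin 155° = 1.44, north 3.4 cos 155° = -3.08
Current position: (-15.35, 3.70). Target: (-3.9, -3.8). Remaining: Δeast = 11.45, Δnorth = -7.50.
Bearing = atan2(11.45, -7.50) mod 360° = 123.23°; distance = √((11.45)² + (-7.50)²) = 13.683 mi.

123°, 13.7 mi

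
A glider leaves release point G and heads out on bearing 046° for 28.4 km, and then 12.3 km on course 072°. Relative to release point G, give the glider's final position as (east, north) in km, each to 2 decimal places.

Leg 1 (046°, 28.4 km): east 28.4 sin 46° = 20.43, north 28.4 cos 46° = 19.73
Leg 2 (072°, 12.3 km): east 12.3 sin 72° = 11.70, north 12.3 cos 72° = 3.80
Summing: 32.13 km east, 23.53 km north → (32.13, 23.53).

(32.13, 23.53)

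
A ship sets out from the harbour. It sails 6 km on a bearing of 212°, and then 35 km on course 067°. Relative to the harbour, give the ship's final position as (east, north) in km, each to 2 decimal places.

Leg 1 (212°, 6 km): east 6 sin 212° = -3.18, north 6 cos 212° = -5.09
Leg 2 (067°, 35 km): east 35 sin 67° = 32.22, north 35 cos 67° = 13.68
Summing: 29.04 km east, 8.59 km north → (29.04, 8.59).

(29.04, 8.59)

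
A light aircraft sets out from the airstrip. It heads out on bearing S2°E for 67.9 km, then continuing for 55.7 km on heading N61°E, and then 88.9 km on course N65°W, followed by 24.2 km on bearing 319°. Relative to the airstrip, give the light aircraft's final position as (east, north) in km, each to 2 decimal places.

Leg 1 (S2°E, 67.9 km): east 67.9 sin 178° = 2.37, north 67.9 cos 178° = -67.86
Leg 2 (N61°E, 55.7 km): east 55.7 sin 61° = 48.72, north 55.7 cos 61° = 27.00
Leg 3 (N65°W, 88.9 km): east 88.9 sin 295° = -80.57, north 88.9 cos 295° = 37.57
Leg 4 (319°, 24.2 km): east 24.2 sin 319° = -15.88, north 24.2 cos 319° = 18.26
Summing: -45.36 km east, 14.98 km north → (-45.36, 14.98).

(-45.36, 14.98)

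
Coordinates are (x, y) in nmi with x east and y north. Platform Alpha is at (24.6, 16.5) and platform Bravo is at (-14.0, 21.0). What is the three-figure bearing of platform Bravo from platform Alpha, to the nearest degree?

Δeast = -14.0 − 24.6 = -38.60; Δnorth = 21.0 − 16.5 = 4.50.
Bearing = atan2(Δeast, Δnorth) mod 360° = 276.65° ≈ 277°.

277°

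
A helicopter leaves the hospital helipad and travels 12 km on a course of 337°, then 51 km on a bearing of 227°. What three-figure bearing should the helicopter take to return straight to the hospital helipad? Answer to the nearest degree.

061°

Leg 1 (337°, 12 km): east 12 sin 337° = -4.69, north 12 cos 337° = 11.05
Leg 2 (227°, 51 km): east 51 sin 227° = -37.30, north 51 cos 227° = -34.78
Net displacement: -41.99 east, -23.74 north. Direction back to start is (41.99, 23.74): bearing = atan2(41.99, 23.74) mod 360° = 60.52° ≈ 061°.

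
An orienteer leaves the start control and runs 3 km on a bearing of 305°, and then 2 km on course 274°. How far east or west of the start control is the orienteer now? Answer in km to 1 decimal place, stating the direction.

Leg 1 (305°, 3 km): east 3 sin 305° = -2.46, north 3 cos 305° = 1.72
Leg 2 (274°, 2 km): east 2 sin 274° = -2.00, north 2 cos 274° = 0.14
Net east component: -4.45 km.

4.5 km west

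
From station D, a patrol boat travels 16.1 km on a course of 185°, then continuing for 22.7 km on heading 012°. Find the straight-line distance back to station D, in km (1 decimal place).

Leg 1 (185°, 16.1 km): east 16.1 sin 185° = -1.40, north 16.1 cos 185° = -16.04
Leg 2 (012°, 22.7 km): east 22.7 sin 12° = 4.72, north 22.7 cos 12° = 22.20
Net: 3.32 east, 6.17 north. Distance = √((3.32)² + (6.17)²) = 7.001 km.

7.0 km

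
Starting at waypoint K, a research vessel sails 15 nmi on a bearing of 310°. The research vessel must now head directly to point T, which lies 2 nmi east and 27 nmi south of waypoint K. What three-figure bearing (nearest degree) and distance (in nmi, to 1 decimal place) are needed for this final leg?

Leg 1 (310°, 15 nmi): east 15 sin 310° = -11.49, north 15 cos 310° = 9.64
Current position: (-11.49, 9.64). Target: (2, -27). Remaining: Δeast = 13.49, Δnorth = -36.64.
Bearing = atan2(13.49, -36.64) mod 360° = 159.79°; distance = √((13.49)² + (-36.64)²) = 39.046 nmi.

160°, 39.0 nmi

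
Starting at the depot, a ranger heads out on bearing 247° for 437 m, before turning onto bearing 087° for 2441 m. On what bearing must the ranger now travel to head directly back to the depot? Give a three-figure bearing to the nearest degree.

271°

Leg 1 (247°, 437 m): east 437 sin 247° = -402.26, north 437 cos 247° = -170.75
Leg 2 (087°, 2441 m): east 2441 sin 87° = 2437.65, north 2441 cos 87° = 127.75
Net displacement: 2035.39 east, -43.00 north. Direction back to start is (-2035.39, 43.00): bearing = atan2(-2035.39, 43.00) mod 360° = 271.21° ≈ 271°.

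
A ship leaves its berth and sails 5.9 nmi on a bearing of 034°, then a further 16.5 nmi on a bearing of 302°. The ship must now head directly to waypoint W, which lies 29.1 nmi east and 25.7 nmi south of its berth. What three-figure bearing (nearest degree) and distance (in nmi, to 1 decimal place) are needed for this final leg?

135°, 56.0 nmi

Leg 1 (034°, 5.9 nmi): east 5.9 sin 34° = 3.30, north 5.9 cos 34° = 4.89
Leg 2 (302°, 16.5 nmi): east 16.5 sin 302° = -13.99, north 16.5 cos 302° = 8.74
Current position: (-10.69, 13.63). Target: (29.1, -25.7). Remaining: Δeast = 39.79, Δnorth = -39.33.
Bearing = atan2(39.79, -39.33) mod 360° = 134.67°; distance = √((39.79)² + (-39.33)²) = 55.953 nmi.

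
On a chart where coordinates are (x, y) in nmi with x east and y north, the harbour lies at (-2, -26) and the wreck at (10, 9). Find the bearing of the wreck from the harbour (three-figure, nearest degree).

Δeast = 10 − -2 = 12.00; Δnorth = 9 − -26 = 35.00.
Bearing = atan2(Δeast, Δnorth) mod 360° = 18.92° ≈ 019°.

019°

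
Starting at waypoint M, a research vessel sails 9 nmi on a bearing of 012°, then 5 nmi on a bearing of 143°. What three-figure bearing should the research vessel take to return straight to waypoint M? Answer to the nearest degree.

225°

Leg 1 (012°, 9 nmi): east 9 sin 12° = 1.87, north 9 cos 12° = 8.80
Leg 2 (143°, 5 nmi): east 5 sin 143° = 3.01, north 5 cos 143° = -3.99
Net displacement: 4.88 east, 4.81 north. Direction back to start is (-4.88, -4.81): bearing = atan2(-4.88, -4.81) mod 360° = 225.41° ≈ 225°.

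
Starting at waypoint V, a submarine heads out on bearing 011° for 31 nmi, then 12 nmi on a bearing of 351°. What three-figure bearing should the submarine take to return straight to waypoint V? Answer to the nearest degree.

185°

Leg 1 (011°, 31 nmi): east 31 sin 11° = 5.92, north 31 cos 11° = 30.43
Leg 2 (351°, 12 nmi): east 12 sin 351° = -1.88, north 12 cos 351° = 11.85
Net displacement: 4.04 east, 42.28 north. Direction back to start is (-4.04, -42.28): bearing = atan2(-4.04, -42.28) mod 360° = 185.46° ≈ 185°.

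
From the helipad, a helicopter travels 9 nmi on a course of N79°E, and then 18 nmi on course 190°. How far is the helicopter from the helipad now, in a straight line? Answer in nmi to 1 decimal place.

17.0 nmi

Leg 1 (N79°E, 9 nmi): east 9 sin 79° = 8.83, north 9 cos 79° = 1.72
Leg 2 (190°, 18 nmi): east 18 sin 190° = -3.13, north 18 cos 190° = -17.73
Net: 5.71 east, -16.01 north. Distance = √((5.71)² + (-16.01)²) = 16.997 nmi.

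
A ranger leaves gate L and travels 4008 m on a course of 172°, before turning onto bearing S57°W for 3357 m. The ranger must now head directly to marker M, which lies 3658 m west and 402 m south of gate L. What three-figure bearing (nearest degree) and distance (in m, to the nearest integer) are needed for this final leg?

345°, 5574 m

Leg 1 (172°, 4008 m): east 4008 sin 172° = 557.81, north 4008 cos 172° = -3968.99
Leg 2 (S57°W, 3357 m): east 3357 sin 237° = -2815.42, north 3357 cos 237° = -1828.35
Current position: (-2257.61, -5797.35). Target: (-3658, -402). Remaining: Δeast = -1400.39, Δnorth = 5395.35.
Bearing = atan2(-1400.39, 5395.35) mod 360° = 345.45°; distance = √((-1400.39)² + (5395.35)²) = 5574.125 m.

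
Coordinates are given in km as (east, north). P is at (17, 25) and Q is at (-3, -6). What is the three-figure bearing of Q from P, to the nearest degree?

213°

Δeast = -3 − 17 = -20.00; Δnorth = -6 − 25 = -31.00.
Bearing = atan2(Δeast, Δnorth) mod 360° = 212.83° ≈ 213°.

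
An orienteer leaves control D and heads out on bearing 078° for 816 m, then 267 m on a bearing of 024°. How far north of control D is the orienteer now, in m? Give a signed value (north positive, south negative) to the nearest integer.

Leg 1 (078°, 816 m): east 816 sin 78° = 798.17, north 816 cos 78° = 169.66
Leg 2 (024°, 267 m): east 267 sin 24° = 108.60, north 267 cos 24° = 243.92
Net north component: 413.57 m.

414 m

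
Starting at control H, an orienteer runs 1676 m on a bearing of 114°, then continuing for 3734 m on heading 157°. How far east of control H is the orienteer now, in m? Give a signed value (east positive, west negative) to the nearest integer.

2990 m

Leg 1 (114°, 1676 m): east 1676 sin 114° = 1531.10, north 1676 cos 114° = -681.69
Leg 2 (157°, 3734 m): east 3734 sin 157° = 1458.99, north 3734 cos 157° = -3437.17
Net east component: 2990.09 m.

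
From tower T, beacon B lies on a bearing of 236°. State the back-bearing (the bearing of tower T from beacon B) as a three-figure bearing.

Back-bearing = 236° − 180° = 056°.

056°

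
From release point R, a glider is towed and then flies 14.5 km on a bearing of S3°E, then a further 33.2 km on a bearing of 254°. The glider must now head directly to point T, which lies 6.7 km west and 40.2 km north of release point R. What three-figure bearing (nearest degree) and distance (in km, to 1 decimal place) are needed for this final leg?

Leg 1 (S3°E, 14.5 km): east 14.5 sin 177° = 0.76, north 14.5 cos 177° = -14.48
Leg 2 (254°, 33.2 km): east 33.2 sin 254° = -31.91, north 33.2 cos 254° = -9.15
Current position: (-31.16, -23.63). Target: (-6.7, 40.2). Remaining: Δeast = 24.46, Δnorth = 63.83.
Bearing = atan2(24.46, 63.83) mod 360° = 20.96°; distance = √((24.46)² + (63.83)²) = 68.356 km.

021°, 68.4 km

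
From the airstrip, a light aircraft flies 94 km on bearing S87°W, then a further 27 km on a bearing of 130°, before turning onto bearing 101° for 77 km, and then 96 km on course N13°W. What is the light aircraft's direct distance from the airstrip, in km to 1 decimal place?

Leg 1 (S87°W, 94 km): east 94 sin 267° = -93.87, north 94 cos 267° = -4.92
Leg 2 (130°, 27 km): east 27 sin 130° = 20.68, north 27 cos 130° = -17.36
Leg 3 (101°, 77 km): east 77 sin 101° = 75.59, north 77 cos 101° = -14.69
Leg 4 (N13°W, 96 km): east 96 sin 347° = -21.60, north 96 cos 347° = 93.54
Net: -19.20 east, 56.57 north. Distance = √((-19.20)² + (56.57)²) = 59.741 km.

59.7 km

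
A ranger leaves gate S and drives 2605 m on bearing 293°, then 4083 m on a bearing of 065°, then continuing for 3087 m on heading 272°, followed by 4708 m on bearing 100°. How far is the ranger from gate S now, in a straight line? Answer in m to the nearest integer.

3504 m

Leg 1 (293°, 2605 m): east 2605 sin 293° = -2397.92, north 2605 cos 293° = 1017.85
Leg 2 (065°, 4083 m): east 4083 sin 65° = 3700.45, north 4083 cos 65° = 1725.55
Leg 3 (272°, 3087 m): east 3087 sin 272° = -3085.12, north 3087 cos 272° = 107.73
Leg 4 (100°, 4708 m): east 4708 sin 100° = 4636.47, north 4708 cos 100° = -817.54
Net: 2853.89 east, 2033.60 north. Distance = √((2853.89)² + (2033.60)²) = 3504.320 m.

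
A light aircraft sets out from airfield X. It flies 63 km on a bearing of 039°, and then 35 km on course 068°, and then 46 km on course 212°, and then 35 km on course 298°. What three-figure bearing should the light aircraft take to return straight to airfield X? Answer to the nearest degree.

203°

Leg 1 (039°, 63 km): east 63 sin 39° = 39.65, north 63 cos 39° = 48.96
Leg 2 (068°, 35 km): east 35 sin 68° = 32.45, north 35 cos 68° = 13.11
Leg 3 (212°, 46 km): east 46 sin 212° = -24.38, north 46 cos 212° = -39.01
Leg 4 (298°, 35 km): east 35 sin 298° = -30.90, north 35 cos 298° = 16.43
Net displacement: 16.82 east, 39.49 north. Direction back to start is (-16.82, -39.49): bearing = atan2(-16.82, -39.49) mod 360° = 203.07° ≈ 203°.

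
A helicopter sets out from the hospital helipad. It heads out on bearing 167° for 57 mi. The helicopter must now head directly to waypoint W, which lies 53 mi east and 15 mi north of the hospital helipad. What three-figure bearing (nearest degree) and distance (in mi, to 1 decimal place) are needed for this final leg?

Leg 1 (167°, 57 mi): east 57 sin 167° = 12.82, north 57 cos 167° = -55.54
Current position: (12.82, -55.54). Target: (53, 15). Remaining: Δeast = 40.18, Δnorth = 70.54.
Bearing = atan2(40.18, 70.54) mod 360° = 29.67°; distance = √((40.18)² + (70.54)²) = 81.179 mi.

030°, 81.2 mi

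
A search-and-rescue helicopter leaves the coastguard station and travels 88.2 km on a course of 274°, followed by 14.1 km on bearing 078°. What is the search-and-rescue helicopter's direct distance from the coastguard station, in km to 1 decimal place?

Leg 1 (274°, 88.2 km): east 88.2 sin 274° = -87.99, north 88.2 cos 274° = 6.15
Leg 2 (078°, 14.1 km): east 14.1 sin 78° = 13.79, north 14.1 cos 78° = 2.93
Net: -74.19 east, 9.08 north. Distance = √((-74.19)² + (9.08)²) = 74.747 km.

74.7 km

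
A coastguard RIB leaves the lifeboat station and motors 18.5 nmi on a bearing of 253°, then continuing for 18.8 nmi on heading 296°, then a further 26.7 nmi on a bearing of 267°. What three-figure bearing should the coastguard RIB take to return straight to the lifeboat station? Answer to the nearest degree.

091°

Leg 1 (253°, 18.5 nmi): east 18.5 sin 253° = -17.69, north 18.5 cos 253° = -5.41
Leg 2 (296°, 18.8 nmi): east 18.8 sin 296° = -16.90, north 18.8 cos 296° = 8.24
Leg 3 (267°, 26.7 nmi): east 26.7 sin 267° = -26.66, north 26.7 cos 267° = -1.40
Net displacement: -61.25 east, 1.44 north. Direction back to start is (61.25, -1.44): bearing = atan2(61.25, -1.44) mod 360° = 91.34° ≈ 091°.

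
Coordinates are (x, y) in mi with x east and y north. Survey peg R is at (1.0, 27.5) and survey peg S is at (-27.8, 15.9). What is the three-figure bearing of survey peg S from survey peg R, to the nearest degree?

Δeast = -27.8 − 1.0 = -28.80; Δnorth = 15.9 − 27.5 = -11.60.
Bearing = atan2(Δeast, Δnorth) mod 360° = 248.06° ≈ 248°.

248°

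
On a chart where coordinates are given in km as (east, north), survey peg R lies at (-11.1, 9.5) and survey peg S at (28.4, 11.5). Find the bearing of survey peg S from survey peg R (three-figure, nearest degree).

087°

Δeast = 28.4 − -11.1 = 39.50; Δnorth = 11.5 − 9.5 = 2.00.
Bearing = atan2(Δeast, Δnorth) mod 360° = 87.10° ≈ 087°.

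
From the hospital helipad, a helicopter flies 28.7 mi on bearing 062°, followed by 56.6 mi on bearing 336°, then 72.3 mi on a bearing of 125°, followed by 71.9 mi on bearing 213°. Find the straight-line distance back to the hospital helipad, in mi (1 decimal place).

42.9 mi

Leg 1 (062°, 28.7 mi): east 28.7 sin 62° = 25.34, north 28.7 cos 62° = 13.47
Leg 2 (336°, 56.6 mi): east 56.6 sin 336° = -23.02, north 56.6 cos 336° = 51.71
Leg 3 (125°, 72.3 mi): east 72.3 sin 125° = 59.22, north 72.3 cos 125° = -41.47
Leg 4 (213°, 71.9 mi): east 71.9 sin 213° = -39.16, north 71.9 cos 213° = -60.30
Net: 22.38 east, -36.59 north. Distance = √((22.38)² + (-36.59)²) = 42.894 mi.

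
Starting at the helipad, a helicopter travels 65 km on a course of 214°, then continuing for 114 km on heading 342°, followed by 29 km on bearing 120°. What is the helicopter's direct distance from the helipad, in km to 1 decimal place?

Leg 1 (214°, 65 km): east 65 sin 214° = -36.35, north 65 cos 214° = -53.89
Leg 2 (342°, 114 km): east 114 sin 342° = -35.23, north 114 cos 342° = 108.42
Leg 3 (120°, 29 km): east 29 sin 120° = 25.11, north 29 cos 120° = -14.50
Net: -46.46 east, 40.03 north. Distance = √((-46.46)² + (40.03)²) = 61.329 km.

61.3 km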